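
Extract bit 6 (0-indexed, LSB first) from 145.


0b10010001, position 6 = 0

0


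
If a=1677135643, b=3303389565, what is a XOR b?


1677135643 ^ 3303389565 = 2803021414

2803021414


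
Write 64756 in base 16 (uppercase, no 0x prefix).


64756 = FCF4 hex

FCF4


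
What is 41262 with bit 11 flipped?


41262 ^ (1 << 11) = 41262 ^ 2048 = 43310

43310


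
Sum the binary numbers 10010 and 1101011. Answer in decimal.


10010 + 1101011 = 1111101 = 125

125


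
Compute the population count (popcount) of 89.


0b1011001 has 4 set bits

4


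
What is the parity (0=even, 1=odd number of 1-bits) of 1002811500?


0b111011110001011011000001101100 has 16 ones => parity 0

0


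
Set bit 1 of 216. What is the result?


216 | (1 << 1) = 216 | 2 = 218

218


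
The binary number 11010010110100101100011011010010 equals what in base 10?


11010010110100101100011011010010 in decimal = 3537028818

3537028818


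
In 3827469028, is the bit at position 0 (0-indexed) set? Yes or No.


0b11100100001000101000101011100100, bit 0 = 0. No

No


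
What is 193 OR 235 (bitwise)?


0b11000001 | 0b11101011 = 0b11101011 = 235

235


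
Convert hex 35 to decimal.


35 hex = 53 decimal

53


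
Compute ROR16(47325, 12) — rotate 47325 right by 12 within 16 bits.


Rotate 0b1011100011011101 right by 12 (16-bit) = 0b1000110111011011 = 36315

36315


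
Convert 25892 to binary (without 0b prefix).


25892 = 110010100100100 in binary

110010100100100


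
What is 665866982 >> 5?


0b100111101100000101001011100110 >> 5 = 0b1001111011000001010010111 = 20808343

20808343


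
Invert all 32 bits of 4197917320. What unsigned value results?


4197917320 ^ 4294967295 = 97049975

97049975


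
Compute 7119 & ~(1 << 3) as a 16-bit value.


7119 & ~(1 << 3) = 7111

7111


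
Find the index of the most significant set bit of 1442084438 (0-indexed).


0b1010101111101000111011001010110. Highest set bit at position 30

30


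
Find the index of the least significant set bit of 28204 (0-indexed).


0b110111000101100. Lowest set bit at position 2

2


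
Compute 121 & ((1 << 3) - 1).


121 & 7 = 1

1


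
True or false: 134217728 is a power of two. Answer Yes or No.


0b1000000000000000000000000000. Only one bit set => Yes

Yes


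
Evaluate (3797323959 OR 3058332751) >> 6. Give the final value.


Step 1: 3797323959 | 3058332751 = 4133418239
Step 2: 4133418239 >> 6 = 64584659

64584659


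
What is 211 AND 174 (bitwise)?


0b11010011 & 0b10101110 = 0b10000010 = 130

130


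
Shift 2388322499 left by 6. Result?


0b10001110010110101110100011000011 << 6 = 0b10001110010110101110100011000011000000 = 152852639936

152852639936


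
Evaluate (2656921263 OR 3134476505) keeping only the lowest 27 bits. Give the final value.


Step 1: 2656921263 | 3134476505 = 3202184959
Step 2: 3202184959 & 134217727 = 115177215

115177215


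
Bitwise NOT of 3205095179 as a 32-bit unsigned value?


~0b10111111000010011101111100001011 = 0b1000000111101100010000011110100 = 1089872116 (32-bit unsigned)

1089872116


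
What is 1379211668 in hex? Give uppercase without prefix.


1379211668 = 52351994 hex

52351994


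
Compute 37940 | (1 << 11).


37940 | (1 << 11) = 37940 | 2048 = 39988

39988


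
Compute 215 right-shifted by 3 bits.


0b11010111 >> 3 = 0b11010 = 26

26


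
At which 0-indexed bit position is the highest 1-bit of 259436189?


0b1111011101101010111010011101. Highest set bit at position 27

27


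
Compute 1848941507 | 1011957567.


0b1101110001101001001101111000011 | 0b111100010100010011111100111111 = 0b1111110011101011011111111111111 = 2121646079

2121646079


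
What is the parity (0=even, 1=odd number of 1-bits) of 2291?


0b100011110011 has 7 ones => parity 1

1


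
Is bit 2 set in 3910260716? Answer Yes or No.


0b11101001000100011101011111101100, bit 2 = 1. Yes

Yes


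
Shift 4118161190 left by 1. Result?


0b11110101011101100010011100100110 << 1 = 0b111101010111011000100111001001100 = 8236322380

8236322380


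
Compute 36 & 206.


0b100100 & 0b11001110 = 0b100 = 4

4


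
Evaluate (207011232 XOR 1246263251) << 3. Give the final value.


Step 1: 207011232 ^ 1246263251 = 1176423027
Step 2: 1176423027 << 3 = 9411384216

9411384216


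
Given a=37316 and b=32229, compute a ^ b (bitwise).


37316 ^ 32229 = 60449

60449


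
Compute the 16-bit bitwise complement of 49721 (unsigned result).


~0b1100001000111001 = 0b11110111000110 = 15814 (16-bit unsigned)

15814


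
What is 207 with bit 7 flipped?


207 ^ (1 << 7) = 207 ^ 128 = 79

79


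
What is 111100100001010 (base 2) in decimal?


111100100001010 in decimal = 30986

30986


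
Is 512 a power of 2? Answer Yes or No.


0b1000000000. Only one bit set => Yes

Yes


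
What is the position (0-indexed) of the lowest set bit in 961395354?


0b111001010011011011101010011010. Lowest set bit at position 1

1


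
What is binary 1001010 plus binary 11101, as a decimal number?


1001010 + 11101 = 1100111 = 103

103


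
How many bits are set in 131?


0b10000011 has 3 set bits

3


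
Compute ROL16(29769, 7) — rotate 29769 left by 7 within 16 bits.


Rotate 0b111010001001001 left by 7 (16-bit) = 0b10010010111010 = 9402

9402


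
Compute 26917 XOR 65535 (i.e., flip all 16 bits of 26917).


26917 ^ 65535 = 38618

38618


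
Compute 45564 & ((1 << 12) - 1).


45564 & 4095 = 508

508


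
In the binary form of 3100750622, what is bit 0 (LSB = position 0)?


0b10111000110100011011001100011110, position 0 = 0

0


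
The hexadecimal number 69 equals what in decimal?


69 hex = 105 decimal

105


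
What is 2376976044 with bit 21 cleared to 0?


2376976044 & ~(1 << 21) = 2374878892

2374878892


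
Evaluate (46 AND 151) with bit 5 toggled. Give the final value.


Step 1: 46 & 151 = 6
Step 2: 6 ^ (1 << 5) = 6 ^ 32 = 38

38


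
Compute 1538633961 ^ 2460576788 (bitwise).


0b1011011101101011011000011101001 ^ 0b10010010101010010110110000010100 = 0b11001001000111001101110011111101 = 3374111997

3374111997


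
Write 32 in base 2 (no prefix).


32 = 100000 in binary

100000


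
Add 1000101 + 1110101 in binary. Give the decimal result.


1000101 + 1110101 = 10111010 = 186

186


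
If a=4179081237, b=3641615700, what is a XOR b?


4179081237 ^ 3641615700 = 538516801

538516801


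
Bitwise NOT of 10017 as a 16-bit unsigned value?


~0b10011100100001 = 0b1101100011011110 = 55518 (16-bit unsigned)

55518


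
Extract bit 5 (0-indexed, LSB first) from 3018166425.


0b10110011111001011001000010011001, position 5 = 0

0


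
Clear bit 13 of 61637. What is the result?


61637 & ~(1 << 13) = 53445

53445


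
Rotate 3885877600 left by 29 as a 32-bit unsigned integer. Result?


Rotate 0b11100111100111011100100101100000 left by 29 (32-bit) = 0b11100111100111011100100101100 = 485734700

485734700


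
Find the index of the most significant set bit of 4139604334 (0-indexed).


0b11110110101111010101100101101110. Highest set bit at position 31

31


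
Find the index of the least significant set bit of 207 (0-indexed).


0b11001111. Lowest set bit at position 0

0


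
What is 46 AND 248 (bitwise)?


0b101110 & 0b11111000 = 0b101000 = 40

40


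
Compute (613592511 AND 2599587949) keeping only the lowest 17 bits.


Step 1: 613592511 & 2599587949 = 9601069
Step 2: 9601069 & 131071 = 32813

32813


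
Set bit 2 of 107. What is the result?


107 | (1 << 2) = 107 | 4 = 111

111


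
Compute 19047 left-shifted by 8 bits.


0b100101001100111 << 8 = 0b10010100110011100000000 = 4876032

4876032


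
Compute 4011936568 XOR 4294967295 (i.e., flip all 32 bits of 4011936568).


4011936568 ^ 4294967295 = 283030727

283030727


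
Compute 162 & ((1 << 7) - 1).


162 & 127 = 34

34


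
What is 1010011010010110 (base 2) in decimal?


1010011010010110 in decimal = 42646

42646


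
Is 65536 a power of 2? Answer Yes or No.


0b10000000000000000. Only one bit set => Yes

Yes


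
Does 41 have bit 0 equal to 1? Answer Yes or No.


0b101001, bit 0 = 1. Yes

Yes


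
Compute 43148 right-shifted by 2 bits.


0b1010100010001100 >> 2 = 0b10101000100011 = 10787

10787


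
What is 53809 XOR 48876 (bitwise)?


0b1101001000110001 ^ 0b1011111011101100 = 0b110110011011101 = 27869

27869


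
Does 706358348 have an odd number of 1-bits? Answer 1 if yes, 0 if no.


0b101010000110100010110001001100 has 12 ones => parity 0

0


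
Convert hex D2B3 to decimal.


D2B3 hex = 53939 decimal

53939


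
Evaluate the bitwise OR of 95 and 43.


0b1011111 | 0b101011 = 0b1111111 = 127

127


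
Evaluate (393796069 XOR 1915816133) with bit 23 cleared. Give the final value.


Step 1: 393796069 ^ 1915816133 = 1699336480
Step 2: 1699336480 & ~(1 << 23) = 1699336480

1699336480


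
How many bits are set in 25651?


0b110010000110011 has 7 set bits

7


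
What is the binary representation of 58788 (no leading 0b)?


58788 = 1110010110100100 in binary

1110010110100100


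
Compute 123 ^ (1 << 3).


123 ^ (1 << 3) = 123 ^ 8 = 115

115


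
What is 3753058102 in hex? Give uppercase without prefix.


3753058102 = DFB31F36 hex

DFB31F36


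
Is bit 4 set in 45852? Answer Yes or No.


0b1011001100011100, bit 4 = 1. Yes

Yes


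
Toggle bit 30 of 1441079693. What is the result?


1441079693 ^ (1 << 30) = 1441079693 ^ 1073741824 = 367337869

367337869


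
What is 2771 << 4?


0b101011010011 << 4 = 0b1010110100110000 = 44336

44336


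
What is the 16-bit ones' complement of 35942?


35942 ^ 65535 = 29593

29593


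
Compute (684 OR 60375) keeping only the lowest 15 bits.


Step 1: 684 | 60375 = 60415
Step 2: 60415 & 32767 = 27647

27647


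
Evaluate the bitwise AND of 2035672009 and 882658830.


0b1111001010101011110001111001001 & 0b110100100111000100111000001110 = 0b110000000101000100001000001000 = 806633992

806633992


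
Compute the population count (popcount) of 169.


0b10101001 has 4 set bits

4


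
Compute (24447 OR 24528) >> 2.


Step 1: 24447 | 24528 = 24575
Step 2: 24575 >> 2 = 6143

6143


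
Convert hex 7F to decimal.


7F hex = 127 decimal

127


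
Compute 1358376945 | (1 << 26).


1358376945 | (1 << 26) = 1358376945 | 67108864 = 1425485809

1425485809


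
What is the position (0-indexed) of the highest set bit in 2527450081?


0b10010110101001011101001111100001. Highest set bit at position 31

31


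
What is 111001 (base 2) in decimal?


111001 in decimal = 57

57


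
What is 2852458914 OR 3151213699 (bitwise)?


0b10101010000001010001000110100010 | 0b10111011110100111011010010000011 = 0b10111011110101111011010110100011 = 3151476131

3151476131


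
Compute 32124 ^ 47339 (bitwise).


0b111110101111100 ^ 0b1011100011101011 = 0b1100010110010111 = 50583

50583


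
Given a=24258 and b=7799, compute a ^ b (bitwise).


24258 ^ 7799 = 16565

16565


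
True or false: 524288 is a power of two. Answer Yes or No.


0b10000000000000000000. Only one bit set => Yes

Yes


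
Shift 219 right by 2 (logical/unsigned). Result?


0b11011011 >> 2 = 0b110110 = 54

54


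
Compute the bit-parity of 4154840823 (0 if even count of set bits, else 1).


0b11110111101001011101011011110111 has 23 ones => parity 1

1


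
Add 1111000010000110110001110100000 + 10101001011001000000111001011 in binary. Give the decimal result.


1111000010000110110001110100000 + 10101001011001000000111001011 = 10001101011011111110010101101011 = 2372920683

2372920683


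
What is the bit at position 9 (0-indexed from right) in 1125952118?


0b1000011000111001010101001110110, position 9 = 1

1


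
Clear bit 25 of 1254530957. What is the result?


1254530957 & ~(1 << 25) = 1220976525

1220976525


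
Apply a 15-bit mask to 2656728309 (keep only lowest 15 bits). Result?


2656728309 & 32767 = 29941

29941


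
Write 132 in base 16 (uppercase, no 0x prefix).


132 = 84 hex

84


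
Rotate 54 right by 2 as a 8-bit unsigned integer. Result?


Rotate 0b110110 right by 2 (8-bit) = 0b10001101 = 141

141


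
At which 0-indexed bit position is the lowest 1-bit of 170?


0b10101010. Lowest set bit at position 1

1


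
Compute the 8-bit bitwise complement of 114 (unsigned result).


~0b1110010 = 0b10001101 = 141 (8-bit unsigned)

141


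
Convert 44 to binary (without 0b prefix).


44 = 101100 in binary

101100


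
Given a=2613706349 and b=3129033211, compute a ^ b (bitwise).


2613706349 ^ 3129033211 = 558415766

558415766


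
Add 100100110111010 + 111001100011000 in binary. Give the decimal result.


100100110111010 + 111001100011000 = 1011110011010010 = 48338

48338


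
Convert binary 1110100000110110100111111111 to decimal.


1110100000110110100111111111 in decimal = 243493375

243493375


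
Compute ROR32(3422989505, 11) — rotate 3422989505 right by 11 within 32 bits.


Rotate 0b11001100000001101010110011000001 right by 11 (32-bit) = 0b10011000001110011000000011010101 = 2553905365

2553905365


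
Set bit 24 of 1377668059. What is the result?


1377668059 | (1 << 24) = 1377668059 | 16777216 = 1394445275

1394445275


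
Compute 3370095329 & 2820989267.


0b11001000110111111001001011100001 & 0b10101000001001001110000101010011 = 0b10001000000001001000000001000001 = 2281996353

2281996353


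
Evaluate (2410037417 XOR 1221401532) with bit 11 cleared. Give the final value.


Step 1: 2410037417 ^ 1221401532 = 3345701653
Step 2: 3345701653 & ~(1 << 11) = 3345699605

3345699605


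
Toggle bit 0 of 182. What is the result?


182 ^ (1 << 0) = 182 ^ 1 = 183

183


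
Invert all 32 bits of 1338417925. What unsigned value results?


1338417925 ^ 4294967295 = 2956549370

2956549370


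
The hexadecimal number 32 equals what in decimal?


32 hex = 50 decimal

50


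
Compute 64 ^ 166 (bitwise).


0b1000000 ^ 0b10100110 = 0b11100110 = 230

230


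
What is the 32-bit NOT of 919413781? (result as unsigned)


~0b110110110011010010010000010101 = 0b11001001001100101101101111101010 = 3375553514 (32-bit unsigned)

3375553514


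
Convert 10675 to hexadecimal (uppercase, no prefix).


10675 = 29B3 hex

29B3


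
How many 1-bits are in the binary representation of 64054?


0b1111101000110110 has 10 set bits

10


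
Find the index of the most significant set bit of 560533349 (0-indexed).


0b100001011010010000111101100101. Highest set bit at position 29

29


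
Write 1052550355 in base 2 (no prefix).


1052550355 = 111110101111001010010011010011 in binary

111110101111001010010011010011


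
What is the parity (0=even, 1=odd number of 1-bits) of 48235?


0b1011110001101011 has 10 ones => parity 0

0


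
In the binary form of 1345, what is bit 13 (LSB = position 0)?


0b10101000001, position 13 = 0

0


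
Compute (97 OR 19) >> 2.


Step 1: 97 | 19 = 115
Step 2: 115 >> 2 = 28

28


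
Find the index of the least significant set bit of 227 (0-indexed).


0b11100011. Lowest set bit at position 0

0


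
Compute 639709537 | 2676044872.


0b100110001000010011000101100001 | 0b10011111100000010011010001001000 = 0b10111111101000010011010101101001 = 3215013225

3215013225


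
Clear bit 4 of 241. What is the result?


241 & ~(1 << 4) = 225

225


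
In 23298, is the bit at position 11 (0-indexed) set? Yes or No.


0b101101100000010, bit 11 = 1. Yes

Yes


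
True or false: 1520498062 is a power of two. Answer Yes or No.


0b1011010101000001111010110001110. Multiple bits set => No

No


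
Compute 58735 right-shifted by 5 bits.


0b1110010101101111 >> 5 = 0b11100101011 = 1835

1835


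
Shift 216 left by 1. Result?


0b11011000 << 1 = 0b110110000 = 432

432


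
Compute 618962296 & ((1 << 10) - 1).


618962296 & 1023 = 376

376


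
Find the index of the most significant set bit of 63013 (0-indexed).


0b1111011000100101. Highest set bit at position 15

15


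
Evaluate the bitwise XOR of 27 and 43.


0b11011 ^ 0b101011 = 0b110000 = 48

48


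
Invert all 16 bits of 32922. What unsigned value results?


32922 ^ 65535 = 32613

32613


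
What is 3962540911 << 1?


0b11101100001011111001001101101111 << 1 = 0b111011000010111110010011011011110 = 7925081822

7925081822


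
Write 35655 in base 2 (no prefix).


35655 = 1000101101000111 in binary

1000101101000111


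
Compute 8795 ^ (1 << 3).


8795 ^ (1 << 3) = 8795 ^ 8 = 8787

8787


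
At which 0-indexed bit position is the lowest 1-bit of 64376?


0b1111101101111000. Lowest set bit at position 3

3


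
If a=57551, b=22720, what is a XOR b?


57551 ^ 22720 = 47119

47119


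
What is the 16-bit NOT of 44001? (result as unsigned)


~0b1010101111100001 = 0b101010000011110 = 21534 (16-bit unsigned)

21534


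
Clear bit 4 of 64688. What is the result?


64688 & ~(1 << 4) = 64672

64672


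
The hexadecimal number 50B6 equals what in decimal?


50B6 hex = 20662 decimal

20662


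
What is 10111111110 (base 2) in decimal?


10111111110 in decimal = 1534

1534


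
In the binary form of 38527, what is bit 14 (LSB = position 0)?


0b1001011001111111, position 14 = 0

0


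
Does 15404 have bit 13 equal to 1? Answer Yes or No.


0b11110000101100, bit 13 = 1. Yes

Yes


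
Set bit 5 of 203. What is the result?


203 | (1 << 5) = 203 | 32 = 235

235


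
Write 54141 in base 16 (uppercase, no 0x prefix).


54141 = D37D hex

D37D


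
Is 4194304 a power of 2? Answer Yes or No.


0b10000000000000000000000. Only one bit set => Yes

Yes


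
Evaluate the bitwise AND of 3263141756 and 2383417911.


0b11000010011111111001011101111100 & 0b10001110000100000001001000110111 = 0b10000010000100000001001000110100 = 2182091316

2182091316


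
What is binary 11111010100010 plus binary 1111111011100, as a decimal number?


11111010100010 + 1111111011100 = 101111001111110 = 24190

24190


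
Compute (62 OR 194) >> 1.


Step 1: 62 | 194 = 254
Step 2: 254 >> 1 = 127

127


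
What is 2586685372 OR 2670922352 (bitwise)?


0b10011010001011011010111110111100 | 0b10011111001100110000101001110000 = 0b10011111001111111010111111111100 = 2671751164

2671751164


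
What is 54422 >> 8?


0b1101010010010110 >> 8 = 0b11010100 = 212

212


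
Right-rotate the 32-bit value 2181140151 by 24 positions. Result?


Rotate 0b10000010000000011000111010110111 right by 24 (32-bit) = 0b1100011101011011110000010 = 26130306

26130306


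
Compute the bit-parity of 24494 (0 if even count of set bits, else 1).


0b101111110101110 has 11 ones => parity 1

1


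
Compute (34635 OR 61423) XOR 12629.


Step 1: 34635 | 61423 = 61423
Step 2: 61423 ^ 12629 = 57018

57018


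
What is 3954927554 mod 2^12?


3954927554 & 4095 = 1986

1986


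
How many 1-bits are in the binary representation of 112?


0b1110000 has 3 set bits

3


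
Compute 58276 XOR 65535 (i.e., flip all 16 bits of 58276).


58276 ^ 65535 = 7259

7259


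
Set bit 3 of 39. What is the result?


39 | (1 << 3) = 39 | 8 = 47

47


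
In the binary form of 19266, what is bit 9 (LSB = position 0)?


0b100101101000010, position 9 = 1

1


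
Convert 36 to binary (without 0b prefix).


36 = 100100 in binary

100100


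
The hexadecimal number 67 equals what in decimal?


67 hex = 103 decimal

103


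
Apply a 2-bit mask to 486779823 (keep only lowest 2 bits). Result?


486779823 & 3 = 3

3


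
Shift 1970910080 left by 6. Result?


0b1110101011110011011001110000000 << 6 = 0b1110101011110011011001110000000000000 = 126138245120

126138245120


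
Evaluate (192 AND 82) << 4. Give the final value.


Step 1: 192 & 82 = 64
Step 2: 64 << 4 = 1024

1024


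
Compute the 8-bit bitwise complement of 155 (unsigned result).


~0b10011011 = 0b1100100 = 100 (8-bit unsigned)

100


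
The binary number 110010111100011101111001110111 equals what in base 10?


110010111100011101111001110111 in decimal = 854711927

854711927


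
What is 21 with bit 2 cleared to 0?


21 & ~(1 << 2) = 17

17


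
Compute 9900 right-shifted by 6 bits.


0b10011010101100 >> 6 = 0b10011010 = 154

154


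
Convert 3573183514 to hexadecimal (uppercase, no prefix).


3573183514 = D4FA741A hex

D4FA741A


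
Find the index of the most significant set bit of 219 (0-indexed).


0b11011011. Highest set bit at position 7

7


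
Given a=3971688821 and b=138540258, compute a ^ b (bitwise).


3971688821 ^ 138540258 = 3841645975

3841645975


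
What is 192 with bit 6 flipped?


192 ^ (1 << 6) = 192 ^ 64 = 128

128


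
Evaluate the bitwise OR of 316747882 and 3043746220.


0b10010111000010011000001101010 | 0b10110101011010111110000110101100 = 0b10110111111010111111000111101110 = 3085693422

3085693422


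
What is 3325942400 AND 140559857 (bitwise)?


0b11000110001111011101101010000000 & 0b1000011000001100010111110001 = 0b1000001100000010000000 = 2146432

2146432


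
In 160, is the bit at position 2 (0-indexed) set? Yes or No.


0b10100000, bit 2 = 0. No

No


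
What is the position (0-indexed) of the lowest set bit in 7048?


0b1101110001000. Lowest set bit at position 3

3


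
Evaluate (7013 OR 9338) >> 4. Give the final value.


Step 1: 7013 | 9338 = 16255
Step 2: 16255 >> 4 = 1015

1015


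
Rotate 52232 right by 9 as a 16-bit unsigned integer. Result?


Rotate 0b1100110000001000 right by 9 (16-bit) = 0b10001100110 = 1126

1126


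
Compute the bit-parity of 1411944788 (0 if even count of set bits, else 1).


0b1010100001010001001000101010100 has 11 ones => parity 1

1


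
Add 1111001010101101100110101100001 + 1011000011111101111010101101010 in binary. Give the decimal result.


1111001010101101100110101100001 + 1011000011111101111010101101010 = 11010001110101011100001011001011 = 3520447179

3520447179


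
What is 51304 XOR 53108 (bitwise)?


0b1100100001101000 ^ 0b1100111101110100 = 0b11100011100 = 1820

1820


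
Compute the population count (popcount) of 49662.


0b1100000111111110 has 10 set bits

10


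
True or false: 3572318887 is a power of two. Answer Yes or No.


0b11010100111011010100001010100111. Multiple bits set => No

No


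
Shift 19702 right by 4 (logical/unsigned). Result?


0b100110011110110 >> 4 = 0b10011001111 = 1231

1231


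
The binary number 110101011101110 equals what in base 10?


110101011101110 in decimal = 27374

27374


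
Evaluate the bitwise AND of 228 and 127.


0b11100100 & 0b1111111 = 0b1100100 = 100

100


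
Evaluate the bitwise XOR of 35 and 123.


0b100011 ^ 0b1111011 = 0b1011000 = 88

88


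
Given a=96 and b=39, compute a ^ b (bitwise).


96 ^ 39 = 71

71


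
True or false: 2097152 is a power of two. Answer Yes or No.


0b1000000000000000000000. Only one bit set => Yes

Yes


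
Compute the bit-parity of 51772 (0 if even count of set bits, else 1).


0b1100101000111100 has 8 ones => parity 0

0


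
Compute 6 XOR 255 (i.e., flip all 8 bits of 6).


6 ^ 255 = 249

249


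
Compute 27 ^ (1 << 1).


27 ^ (1 << 1) = 27 ^ 2 = 25

25


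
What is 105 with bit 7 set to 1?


105 | (1 << 7) = 105 | 128 = 233

233


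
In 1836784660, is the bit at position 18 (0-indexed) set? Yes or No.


0b1101101011110110001110000010100, bit 18 = 0. No

No


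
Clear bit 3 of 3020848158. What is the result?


3020848158 & ~(1 << 3) = 3020848150

3020848150


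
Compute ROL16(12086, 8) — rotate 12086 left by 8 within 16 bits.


Rotate 0b10111100110110 left by 8 (16-bit) = 0b11011000101111 = 13871

13871


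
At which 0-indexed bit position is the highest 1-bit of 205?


0b11001101. Highest set bit at position 7

7


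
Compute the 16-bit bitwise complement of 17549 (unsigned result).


~0b100010010001101 = 0b1011101101110010 = 47986 (16-bit unsigned)

47986


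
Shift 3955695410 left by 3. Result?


0b11101011110001110001111100110010 << 3 = 0b11101011110001110001111100110010000 = 31645563280

31645563280


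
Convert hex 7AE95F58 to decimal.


7AE95F58 hex = 2062114648 decimal

2062114648


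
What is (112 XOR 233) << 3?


Step 1: 112 ^ 233 = 153
Step 2: 153 << 3 = 1224

1224


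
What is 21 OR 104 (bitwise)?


0b10101 | 0b1101000 = 0b1111101 = 125

125


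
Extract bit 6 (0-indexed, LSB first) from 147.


0b10010011, position 6 = 0

0


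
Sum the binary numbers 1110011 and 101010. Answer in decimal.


1110011 + 101010 = 10011101 = 157

157


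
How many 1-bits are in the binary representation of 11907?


0b10111010000011 has 7 set bits

7


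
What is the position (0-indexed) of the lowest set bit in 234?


0b11101010. Lowest set bit at position 1

1


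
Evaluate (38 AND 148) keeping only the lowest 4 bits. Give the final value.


Step 1: 38 & 148 = 4
Step 2: 4 & 15 = 4

4


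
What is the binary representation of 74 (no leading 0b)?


74 = 1001010 in binary

1001010


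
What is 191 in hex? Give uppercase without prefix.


191 = BF hex

BF


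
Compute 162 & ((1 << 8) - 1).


162 & 255 = 162

162


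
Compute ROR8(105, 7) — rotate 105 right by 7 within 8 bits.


Rotate 0b1101001 right by 7 (8-bit) = 0b11010010 = 210

210


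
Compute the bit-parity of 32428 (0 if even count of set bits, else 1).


0b111111010101100 has 10 ones => parity 0

0


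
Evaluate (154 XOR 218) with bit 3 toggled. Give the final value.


Step 1: 154 ^ 218 = 64
Step 2: 64 ^ (1 << 3) = 64 ^ 8 = 72

72


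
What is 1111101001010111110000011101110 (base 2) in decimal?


1111101001010111110000011101110 in decimal = 2100027630

2100027630


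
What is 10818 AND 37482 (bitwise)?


0b10101001000010 & 0b1001001001101010 = 0b1001000010 = 578

578


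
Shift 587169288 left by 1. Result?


0b100010111111110111111000001000 << 1 = 0b1000101111111101111110000010000 = 1174338576

1174338576


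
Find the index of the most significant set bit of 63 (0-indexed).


0b111111. Highest set bit at position 5

5


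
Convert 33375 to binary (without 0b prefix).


33375 = 1000001001011111 in binary

1000001001011111


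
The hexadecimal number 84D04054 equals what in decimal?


84D04054 hex = 2228240468 decimal

2228240468


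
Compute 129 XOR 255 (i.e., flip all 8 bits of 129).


129 ^ 255 = 126

126


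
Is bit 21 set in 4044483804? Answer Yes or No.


0b11110001000100011110110011011100, bit 21 = 0. No

No


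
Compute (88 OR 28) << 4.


Step 1: 88 | 28 = 92
Step 2: 92 << 4 = 1472

1472


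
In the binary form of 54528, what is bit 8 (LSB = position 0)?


0b1101010100000000, position 8 = 1

1


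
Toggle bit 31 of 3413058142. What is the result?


3413058142 ^ (1 << 31) = 3413058142 ^ 2147483648 = 1265574494

1265574494


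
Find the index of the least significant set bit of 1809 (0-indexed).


0b11100010001. Lowest set bit at position 0

0


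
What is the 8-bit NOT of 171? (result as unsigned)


~0b10101011 = 0b1010100 = 84 (8-bit unsigned)

84


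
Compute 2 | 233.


0b10 | 0b11101001 = 0b11101011 = 235

235


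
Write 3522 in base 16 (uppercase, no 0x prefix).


3522 = DC2 hex

DC2


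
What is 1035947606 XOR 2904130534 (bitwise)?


0b111101101111110100111001010110 ^ 0b10101101000110011000001111100110 = 0b10010000101001101100110110110000 = 2426850736

2426850736


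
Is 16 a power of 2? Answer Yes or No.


0b10000. Only one bit set => Yes

Yes


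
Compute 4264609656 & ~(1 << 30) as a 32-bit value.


4264609656 & ~(1 << 30) = 3190867832

3190867832


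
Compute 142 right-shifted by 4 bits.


0b10001110 >> 4 = 0b1000 = 8

8


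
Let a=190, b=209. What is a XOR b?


190 ^ 209 = 111

111


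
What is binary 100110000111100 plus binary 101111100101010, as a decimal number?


100110000111100 + 101111100101010 = 1010101101100110 = 43878

43878


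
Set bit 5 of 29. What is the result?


29 | (1 << 5) = 29 | 32 = 61

61


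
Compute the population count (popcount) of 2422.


0b100101110110 has 7 set bits

7


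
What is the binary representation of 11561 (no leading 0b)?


11561 = 10110100101001 in binary

10110100101001


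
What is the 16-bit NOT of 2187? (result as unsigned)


~0b100010001011 = 0b1111011101110100 = 63348 (16-bit unsigned)

63348


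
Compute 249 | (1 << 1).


249 | (1 << 1) = 249 | 2 = 251

251


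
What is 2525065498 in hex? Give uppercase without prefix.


2525065498 = 9681711A hex

9681711A


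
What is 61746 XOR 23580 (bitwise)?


0b1111000100110010 ^ 0b101110000011100 = 0b1010110100101110 = 44334

44334


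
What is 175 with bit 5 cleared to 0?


175 & ~(1 << 5) = 143

143


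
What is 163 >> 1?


0b10100011 >> 1 = 0b1010001 = 81

81


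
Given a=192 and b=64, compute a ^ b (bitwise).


192 ^ 64 = 128

128


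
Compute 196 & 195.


0b11000100 & 0b11000011 = 0b11000000 = 192

192


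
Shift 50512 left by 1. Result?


0b1100010101010000 << 1 = 0b11000101010100000 = 101024

101024


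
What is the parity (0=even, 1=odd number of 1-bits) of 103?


0b1100111 has 5 ones => parity 1

1


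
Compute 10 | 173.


0b1010 | 0b10101101 = 0b10101111 = 175

175


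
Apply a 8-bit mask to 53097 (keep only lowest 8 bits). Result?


53097 & 255 = 105

105


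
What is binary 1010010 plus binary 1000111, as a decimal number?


1010010 + 1000111 = 10011001 = 153

153


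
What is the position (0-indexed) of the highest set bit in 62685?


0b1111010011011101. Highest set bit at position 15

15


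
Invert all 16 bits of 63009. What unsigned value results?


63009 ^ 65535 = 2526

2526


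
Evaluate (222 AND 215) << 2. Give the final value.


Step 1: 222 & 215 = 214
Step 2: 214 << 2 = 856

856


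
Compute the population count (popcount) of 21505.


0b101010000000001 has 4 set bits

4


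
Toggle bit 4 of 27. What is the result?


27 ^ (1 << 4) = 27 ^ 16 = 11

11


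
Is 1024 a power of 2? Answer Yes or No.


0b10000000000. Only one bit set => Yes

Yes


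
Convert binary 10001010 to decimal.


10001010 in decimal = 138

138


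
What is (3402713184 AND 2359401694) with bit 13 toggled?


Step 1: 3402713184 & 2359401694 = 2290157632
Step 2: 2290157632 ^ (1 << 13) = 2290157632 ^ 8192 = 2290165824

2290165824


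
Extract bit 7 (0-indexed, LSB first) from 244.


0b11110100, position 7 = 1

1


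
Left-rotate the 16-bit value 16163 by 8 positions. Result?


Rotate 0b11111100100011 left by 8 (16-bit) = 0b10001100111111 = 9023

9023


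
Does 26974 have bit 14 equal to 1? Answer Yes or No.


0b110100101011110, bit 14 = 1. Yes

Yes


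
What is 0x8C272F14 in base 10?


8C272F14 hex = 2351378196 decimal

2351378196


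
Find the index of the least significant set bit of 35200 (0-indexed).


0b1000100110000000. Lowest set bit at position 7

7


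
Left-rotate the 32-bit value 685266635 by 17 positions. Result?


Rotate 0b101000110110000101011011001011 left by 17 (32-bit) = 0b10101101100101100101000110110000 = 2912309680

2912309680


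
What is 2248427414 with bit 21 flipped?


2248427414 ^ (1 << 21) = 2248427414 ^ 2097152 = 2250524566

2250524566


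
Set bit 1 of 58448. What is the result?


58448 | (1 << 1) = 58448 | 2 = 58450

58450


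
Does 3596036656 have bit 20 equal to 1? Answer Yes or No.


0b11010110010101110010101000110000, bit 20 = 1. Yes

Yes


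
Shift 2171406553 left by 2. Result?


0b10000001011011010000100011011001 << 2 = 0b1000000101101101000010001101100100 = 8685626212

8685626212


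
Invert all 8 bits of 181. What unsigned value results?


181 ^ 255 = 74

74


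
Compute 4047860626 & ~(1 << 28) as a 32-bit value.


4047860626 & ~(1 << 28) = 3779425170

3779425170


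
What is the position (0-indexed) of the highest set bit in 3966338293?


0b11101100011010011000010011110101. Highest set bit at position 31

31


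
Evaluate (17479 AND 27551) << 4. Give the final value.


Step 1: 17479 & 27551 = 16391
Step 2: 16391 << 4 = 262256

262256


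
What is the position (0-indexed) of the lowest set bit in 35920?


0b1000110001010000. Lowest set bit at position 4

4


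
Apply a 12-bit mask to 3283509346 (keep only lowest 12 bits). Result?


3283509346 & 4095 = 98

98


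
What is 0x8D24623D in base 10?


8D24623D hex = 2367971901 decimal

2367971901


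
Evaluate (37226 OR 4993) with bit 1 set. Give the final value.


Step 1: 37226 | 4993 = 37867
Step 2: 37867 | (1 << 1) = 37867 | 2 = 37867

37867


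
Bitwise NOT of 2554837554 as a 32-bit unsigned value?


~0b10011000010001111011101000110010 = 0b1100111101110000100010111001101 = 1740129741 (32-bit unsigned)

1740129741


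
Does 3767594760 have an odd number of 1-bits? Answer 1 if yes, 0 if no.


0b11100000100100001110111100001000 has 13 ones => parity 1

1


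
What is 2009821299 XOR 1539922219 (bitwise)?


0b1110111110010110111000001110011 ^ 0b1011011110010010101100100101011 = 0b101100000000100010100101011000 = 738339160

738339160


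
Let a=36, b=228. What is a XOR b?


36 ^ 228 = 192

192


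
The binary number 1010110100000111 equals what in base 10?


1010110100000111 in decimal = 44295

44295


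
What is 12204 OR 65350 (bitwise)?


0b10111110101100 | 0b1111111101000110 = 0b1111111111101110 = 65518

65518


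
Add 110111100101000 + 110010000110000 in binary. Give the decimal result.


110111100101000 + 110010000110000 = 1101001101011000 = 54104

54104


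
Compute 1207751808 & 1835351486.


0b1000111111111001101010010000000 & 0b1101101011001010011110110111110 = 0b1000101011001000001010010000000 = 1164186752

1164186752


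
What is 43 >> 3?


0b101011 >> 3 = 0b101 = 5

5


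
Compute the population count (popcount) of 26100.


0b110010111110100 has 9 set bits

9


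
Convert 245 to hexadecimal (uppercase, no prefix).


245 = F5 hex

F5


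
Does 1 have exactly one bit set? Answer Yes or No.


0b1. Only one bit set => Yes

Yes


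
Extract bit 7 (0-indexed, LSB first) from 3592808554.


0b11010110001001011110100001101010, position 7 = 0

0


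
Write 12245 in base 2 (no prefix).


12245 = 10111111010101 in binary

10111111010101


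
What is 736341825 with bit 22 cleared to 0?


736341825 & ~(1 << 22) = 732147521

732147521


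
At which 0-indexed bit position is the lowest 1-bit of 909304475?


0b110110001100101110001010011011. Lowest set bit at position 0

0


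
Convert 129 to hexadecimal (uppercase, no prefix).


129 = 81 hex

81


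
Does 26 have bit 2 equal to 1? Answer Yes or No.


0b11010, bit 2 = 0. No

No


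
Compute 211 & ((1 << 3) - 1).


211 & 7 = 3

3


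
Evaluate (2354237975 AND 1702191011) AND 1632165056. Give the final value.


Step 1: 2354237975 & 1702191011 = 72372739
Step 2: 72372739 & 1632165056 = 4214784

4214784


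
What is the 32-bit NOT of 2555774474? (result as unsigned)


~0b10011000010101100000011000001010 = 0b1100111101010011111100111110101 = 1739192821 (32-bit unsigned)

1739192821


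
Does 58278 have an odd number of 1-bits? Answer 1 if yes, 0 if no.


0b1110001110100110 has 9 ones => parity 1

1


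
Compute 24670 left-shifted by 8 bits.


0b110000001011110 << 8 = 0b11000000101111000000000 = 6315520

6315520


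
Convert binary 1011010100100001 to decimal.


1011010100100001 in decimal = 46369

46369


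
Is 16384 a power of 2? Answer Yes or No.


0b100000000000000. Only one bit set => Yes

Yes


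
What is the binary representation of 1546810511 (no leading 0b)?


1546810511 = 1011100001100100111010010001111 in binary

1011100001100100111010010001111


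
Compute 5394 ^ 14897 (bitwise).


0b1010100010010 ^ 0b11101000110001 = 0b10111100100011 = 12067

12067


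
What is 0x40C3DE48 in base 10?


40C3DE48 hex = 1086578248 decimal

1086578248


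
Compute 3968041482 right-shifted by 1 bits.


0b11101100100000111000001000001010 >> 1 = 0b1110110010000011100000100000101 = 1984020741

1984020741


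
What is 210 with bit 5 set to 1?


210 | (1 << 5) = 210 | 32 = 242

242


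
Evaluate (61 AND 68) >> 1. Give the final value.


Step 1: 61 & 68 = 4
Step 2: 4 >> 1 = 2

2


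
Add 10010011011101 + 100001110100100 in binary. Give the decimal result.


10010011011101 + 100001110100100 = 110100010000001 = 26753

26753


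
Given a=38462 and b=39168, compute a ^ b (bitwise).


38462 ^ 39168 = 3902

3902


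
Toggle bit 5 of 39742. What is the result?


39742 ^ (1 << 5) = 39742 ^ 32 = 39710

39710


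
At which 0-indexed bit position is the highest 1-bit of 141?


0b10001101. Highest set bit at position 7

7


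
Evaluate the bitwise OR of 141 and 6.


0b10001101 | 0b110 = 0b10001111 = 143

143


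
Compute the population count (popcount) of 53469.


0b1101000011011101 has 9 set bits

9


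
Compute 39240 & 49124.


0b1001100101001000 & 0b1011111111100100 = 0b1001100101000000 = 39232

39232


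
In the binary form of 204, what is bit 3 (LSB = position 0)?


0b11001100, position 3 = 1

1


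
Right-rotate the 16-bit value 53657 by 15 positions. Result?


Rotate 0b1101000110011001 right by 15 (16-bit) = 0b1010001100110011 = 41779

41779


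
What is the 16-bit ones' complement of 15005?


15005 ^ 65535 = 50530

50530


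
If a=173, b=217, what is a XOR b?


173 ^ 217 = 116

116


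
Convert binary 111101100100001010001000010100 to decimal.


111101100100001010001000010100 in decimal = 1032888852

1032888852


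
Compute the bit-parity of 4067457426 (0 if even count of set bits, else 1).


0b11110010011100000111100110010010 has 16 ones => parity 0

0


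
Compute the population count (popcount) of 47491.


0b1011100110000011 has 8 set bits

8


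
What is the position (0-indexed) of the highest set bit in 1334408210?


0b1001111100010010111010000010010. Highest set bit at position 30

30


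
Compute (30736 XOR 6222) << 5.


Step 1: 30736 ^ 6222 = 24670
Step 2: 24670 << 5 = 789440

789440


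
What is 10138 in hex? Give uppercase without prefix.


10138 = 279A hex

279A


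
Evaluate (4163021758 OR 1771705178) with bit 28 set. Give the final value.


Step 1: 4163021758 | 1771705178 = 4189764606
Step 2: 4189764606 | (1 << 28) = 4189764606 | 268435456 = 4189764606

4189764606
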